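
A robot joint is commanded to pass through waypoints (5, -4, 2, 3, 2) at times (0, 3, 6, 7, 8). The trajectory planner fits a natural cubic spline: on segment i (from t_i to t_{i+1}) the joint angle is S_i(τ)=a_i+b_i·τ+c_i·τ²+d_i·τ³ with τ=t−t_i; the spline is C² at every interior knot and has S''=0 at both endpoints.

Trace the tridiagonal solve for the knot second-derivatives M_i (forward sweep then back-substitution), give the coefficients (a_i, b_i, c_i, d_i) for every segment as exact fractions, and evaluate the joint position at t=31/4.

  seg 0: a=5 b=-71/16 c=0 d=23/144
  seg 1: a=-4 b=-1/8 c=23/16 d=-35/144
  seg 2: a=2 b=31/16 c=-3/4 d=-3/16
  seg 3: a=3 b=-1/8 c=-21/16 d=7/16
S(31/4) = 2409/1024

Δ: Δ0=-3, Δ1=2, Δ2=1, Δ3=-1
row 1: diag=12, rhs=30; c'=1/4, d'=5/2
row 2: denom=8−3·1/4=29/4; d'=(-6−3·5/2)/(29/4)=-54/29
row 3: denom=4−1·4/29=112/29; d'=(-12−1·-54/29)/(112/29)=-21/8
back: M3=-21/8
back: M2=-54/29−4/29·-21/8=-3/2
back: M1=5/2−1/4·-3/2=23/8
M: M0=0, M1=23/8, M2=-3/2, M3=-21/8, M4=0
seg 0: a=5, c=M0/2=0, d=(M1−M0)/(6·3)=23/144, b=Δ0−h0·(2M0+M1)/6=-71/16
seg 1: a=-4, c=M1/2=23/16, d=(M2−M1)/(6·3)=-35/144, b=Δ1−h1·(2M1+M2)/6=-1/8
seg 2: a=2, c=M2/2=-3/4, d=(M3−M2)/(6·1)=-3/16, b=Δ2−h2·(2M2+M3)/6=31/16
seg 3: a=3, c=M3/2=-21/16, d=(M4−M3)/(6·1)=7/16, b=Δ3−h3·(2M3+M4)/6=-1/8
t_q=31/4 → seg 3, τ=3/4; S=3+-1/8·τ+-21/16·τ²+7/16·τ³=2409/1024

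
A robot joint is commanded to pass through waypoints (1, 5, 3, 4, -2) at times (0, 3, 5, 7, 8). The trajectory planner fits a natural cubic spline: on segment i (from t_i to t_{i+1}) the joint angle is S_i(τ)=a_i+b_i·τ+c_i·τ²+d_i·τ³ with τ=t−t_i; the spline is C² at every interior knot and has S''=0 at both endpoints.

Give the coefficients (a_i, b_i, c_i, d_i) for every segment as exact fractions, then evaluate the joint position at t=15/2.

Δ: Δ0=4/3, Δ1=-1, Δ2=1/2, Δ3=-6
row 1: diag=10, rhs=-14; c'=1/5, d'=-7/5
row 2: denom=8−2·1/5=38/5; d'=(9−2·-7/5)/(38/5)=59/38
row 3: denom=6−2·5/19=104/19; d'=(-39−2·59/38)/(104/19)=-100/13
back: M3=-100/13
back: M2=59/38−5/19·-100/13=93/26
back: M1=-7/5−1/5·93/26=-55/26
M: M0=0, M1=-55/26, M2=93/26, M3=-100/13, M4=0
seg 0: a=1, c=M0/2=0, d=(M1−M0)/(6·3)=-55/468, b=Δ0−h0·(2M0+M1)/6=373/156
seg 1: a=5, c=M1/2=-55/52, d=(M2−M1)/(6·2)=37/78, b=Δ1−h1·(2M1+M2)/6=-61/78
seg 2: a=3, c=M2/2=93/52, d=(M3−M2)/(6·2)=-293/312, b=Δ2−h2·(2M2+M3)/6=53/78
seg 3: a=4, c=M3/2=-50/13, d=(M4−M3)/(6·1)=50/39, b=Δ3−h3·(2M3+M4)/6=-134/39
t_q=15/2 → seg 3, τ=1/2; S=4+-134/39·τ+-50/13·τ²+50/39·τ³=77/52

  seg 0: a=1 b=373/156 c=0 d=-55/468
  seg 1: a=5 b=-61/78 c=-55/52 d=37/78
  seg 2: a=3 b=53/78 c=93/52 d=-293/312
  seg 3: a=4 b=-134/39 c=-50/13 d=50/39
S(15/2) = 77/52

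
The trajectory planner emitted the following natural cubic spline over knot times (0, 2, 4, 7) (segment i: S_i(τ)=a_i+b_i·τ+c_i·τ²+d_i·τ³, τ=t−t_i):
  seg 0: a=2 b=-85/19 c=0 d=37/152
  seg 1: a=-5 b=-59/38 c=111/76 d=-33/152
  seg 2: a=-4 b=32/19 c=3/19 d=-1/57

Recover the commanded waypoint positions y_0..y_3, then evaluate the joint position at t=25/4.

y_0 = S_0(0) = a_0 = 2
y_1 = S_1(0) = a_1 = -5
y_2 = S_2(0) = a_2 = -4
y_3 = S_2(3) = 2
t_q=25/4 is in segment 2 (τ=9/4); S_2(τ)=473/1216

y_0=2 y_1=-5 y_2=-4 y_3=2
S(25/4) = 473/1216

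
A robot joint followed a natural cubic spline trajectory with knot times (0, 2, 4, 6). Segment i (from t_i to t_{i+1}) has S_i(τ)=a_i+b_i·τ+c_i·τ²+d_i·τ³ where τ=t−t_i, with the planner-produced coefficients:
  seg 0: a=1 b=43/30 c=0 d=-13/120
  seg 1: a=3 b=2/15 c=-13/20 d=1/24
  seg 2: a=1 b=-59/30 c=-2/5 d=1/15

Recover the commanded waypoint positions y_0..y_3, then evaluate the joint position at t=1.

y_0 = S_0(0) = a_0 = 1
y_1 = S_1(0) = a_1 = 3
y_2 = S_2(0) = a_2 = 1
y_3 = S_2(2) = -4
t_q=1 is in segment 0 (τ=1); S_0(τ)=93/40

y_0=1 y_1=3 y_2=1 y_3=-4
S(1) = 93/40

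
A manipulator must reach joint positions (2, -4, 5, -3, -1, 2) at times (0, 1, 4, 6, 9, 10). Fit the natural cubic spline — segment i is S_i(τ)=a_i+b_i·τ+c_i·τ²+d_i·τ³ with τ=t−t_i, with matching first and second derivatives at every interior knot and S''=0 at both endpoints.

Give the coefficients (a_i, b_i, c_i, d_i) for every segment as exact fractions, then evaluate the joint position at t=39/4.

  seg 0: a=2 b=-7297/957 c=0 d=1555/957
  seg 1: a=-4 b=-2632/957 c=1555/319 d=-772/783
  seg 2: a=5 b=-118/957 c=-3827/957 d=34/33
  seg 3: a=-3 b=-1198/319 c=2089/957 d=-185/783
  seg 4: a=-1 b=945/319 c=18/319 d=-6/319
S(39/4) = 12715/10208

Δ: Δ0=-6, Δ1=3, Δ2=-4, Δ3=2/3, Δ4=3
row 1: diag=8, rhs=54; c'=3/8, d'=27/4
row 2: denom=10−3·3/8=71/8; d'=(-42−3·27/4)/(71/8)=-498/71
row 3: denom=10−2·16/71=678/71; d'=(28−2·-498/71)/(678/71)=1492/339
row 4: denom=8−3·71/226=1595/226; d'=(14−3·1492/339)/(1595/226)=36/319
back: M4=36/319
back: M3=1492/339−71/226·36/319=4178/957
back: M2=-498/71−16/71·4178/957=-7654/957
back: M1=27/4−3/8·-7654/957=3110/319
M: M0=0, M1=3110/319, M2=-7654/957, M3=4178/957, M4=36/319, M5=0
seg 0: a=2, c=M0/2=0, d=(M1−M0)/(6·1)=1555/957, b=Δ0−h0·(2M0+M1)/6=-7297/957
seg 1: a=-4, c=M1/2=1555/319, d=(M2−M1)/(6·3)=-772/783, b=Δ1−h1·(2M1+M2)/6=-2632/957
seg 2: a=5, c=M2/2=-3827/957, d=(M3−M2)/(6·2)=34/33, b=Δ2−h2·(2M2+M3)/6=-118/957
seg 3: a=-3, c=M3/2=2089/957, d=(M4−M3)/(6·3)=-185/783, b=Δ3−h3·(2M3+M4)/6=-1198/319
seg 4: a=-1, c=M4/2=18/319, d=(M5−M4)/(6·1)=-6/319, b=Δ4−h4·(2M4+M5)/6=945/319
t_q=39/4 → seg 4, τ=3/4; S=-1+945/319·τ+18/319·τ²+-6/319·τ³=12715/10208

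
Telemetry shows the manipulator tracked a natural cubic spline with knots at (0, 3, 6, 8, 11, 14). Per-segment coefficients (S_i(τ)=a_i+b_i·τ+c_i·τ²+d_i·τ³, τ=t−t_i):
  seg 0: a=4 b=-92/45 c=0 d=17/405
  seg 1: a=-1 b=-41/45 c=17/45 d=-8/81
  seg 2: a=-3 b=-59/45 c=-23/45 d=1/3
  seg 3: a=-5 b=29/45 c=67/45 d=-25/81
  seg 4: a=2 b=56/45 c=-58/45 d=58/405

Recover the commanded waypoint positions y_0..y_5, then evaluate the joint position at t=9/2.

y_0=4 y_1=-1 y_2=-3 y_3=-5 y_4=2 y_5=-2
S(9/2) = -37/20

y_0 = S_0(0) = a_0 = 4
y_1 = S_1(0) = a_1 = -1
y_2 = S_2(0) = a_2 = -3
y_3 = S_3(0) = a_3 = -5
y_4 = S_4(0) = a_4 = 2
y_5 = S_4(3) = -2
t_q=9/2 is in segment 1 (τ=3/2); S_1(τ)=-37/20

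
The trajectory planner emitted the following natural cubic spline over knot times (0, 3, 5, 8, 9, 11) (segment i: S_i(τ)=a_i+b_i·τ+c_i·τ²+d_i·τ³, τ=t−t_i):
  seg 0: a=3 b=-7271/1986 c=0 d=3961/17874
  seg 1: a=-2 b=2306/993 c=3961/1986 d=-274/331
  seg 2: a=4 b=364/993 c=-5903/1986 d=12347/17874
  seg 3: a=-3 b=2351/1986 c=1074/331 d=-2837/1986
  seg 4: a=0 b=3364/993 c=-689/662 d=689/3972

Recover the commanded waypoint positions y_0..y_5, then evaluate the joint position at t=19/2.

y_0=3 y_1=-2 y_2=4 y_3=-3 y_4=0 y_5=4
S(19/2) = 15415/10592

y_0 = S_0(0) = a_0 = 3
y_1 = S_1(0) = a_1 = -2
y_2 = S_2(0) = a_2 = 4
y_3 = S_3(0) = a_3 = -3
y_4 = S_4(0) = a_4 = 0
y_5 = S_4(2) = 4
t_q=19/2 is in segment 4 (τ=1/2); S_4(τ)=15415/10592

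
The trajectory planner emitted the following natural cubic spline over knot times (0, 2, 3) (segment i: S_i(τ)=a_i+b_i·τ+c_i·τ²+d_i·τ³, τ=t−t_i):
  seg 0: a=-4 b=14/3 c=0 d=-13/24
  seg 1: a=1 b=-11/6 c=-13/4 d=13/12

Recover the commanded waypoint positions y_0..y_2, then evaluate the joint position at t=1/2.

y_0=-4 y_1=1 y_2=-3
S(1/2) = -111/64

y_0 = S_0(0) = a_0 = -4
y_1 = S_1(0) = a_1 = 1
y_2 = S_1(1) = -3
t_q=1/2 is in segment 0 (τ=1/2); S_0(τ)=-111/64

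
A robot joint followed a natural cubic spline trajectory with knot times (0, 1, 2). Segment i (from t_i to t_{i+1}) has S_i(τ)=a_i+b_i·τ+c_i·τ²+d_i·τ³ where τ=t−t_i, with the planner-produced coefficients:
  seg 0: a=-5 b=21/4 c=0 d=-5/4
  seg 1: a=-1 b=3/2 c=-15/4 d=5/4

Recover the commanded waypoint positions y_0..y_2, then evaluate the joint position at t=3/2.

y_0 = S_0(0) = a_0 = -5
y_1 = S_1(0) = a_1 = -1
y_2 = S_1(1) = -2
t_q=3/2 is in segment 1 (τ=1/2); S_1(τ)=-33/32

y_0=-5 y_1=-1 y_2=-2
S(3/2) = -33/32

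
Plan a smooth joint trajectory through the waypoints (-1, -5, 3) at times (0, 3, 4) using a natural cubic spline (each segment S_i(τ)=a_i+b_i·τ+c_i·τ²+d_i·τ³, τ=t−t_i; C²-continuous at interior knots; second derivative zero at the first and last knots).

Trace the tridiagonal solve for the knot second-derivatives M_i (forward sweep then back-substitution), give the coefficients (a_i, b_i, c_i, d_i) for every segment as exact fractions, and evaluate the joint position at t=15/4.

Δ: Δ0=-4/3, Δ1=8
row 1: diag=8, rhs=56; c'=1/8, d'=7
back: M1=7
M: M0=0, M1=7, M2=0
seg 0: a=-1, c=M0/2=0, d=(M1−M0)/(6·3)=7/18, b=Δ0−h0·(2M0+M1)/6=-29/6
seg 1: a=-5, c=M1/2=7/2, d=(M2−M1)/(6·1)=-7/6, b=Δ1−h1·(2M1+M2)/6=17/3
t_q=15/4 → seg 1, τ=3/4; S=-5+17/3·τ+7/2·τ²+-7/6·τ³=93/128

  seg 0: a=-1 b=-29/6 c=0 d=7/18
  seg 1: a=-5 b=17/3 c=7/2 d=-7/6
S(15/4) = 93/128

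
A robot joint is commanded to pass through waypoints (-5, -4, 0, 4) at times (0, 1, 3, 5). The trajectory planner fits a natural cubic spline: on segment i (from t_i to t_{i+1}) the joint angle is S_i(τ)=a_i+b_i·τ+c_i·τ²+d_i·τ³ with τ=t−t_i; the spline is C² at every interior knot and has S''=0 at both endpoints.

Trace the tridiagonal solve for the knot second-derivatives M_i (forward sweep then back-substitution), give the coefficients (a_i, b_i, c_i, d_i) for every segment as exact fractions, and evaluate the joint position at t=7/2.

Δ: Δ0=1, Δ1=2, Δ2=2
row 1: diag=6, rhs=6; c'=1/3, d'=1
row 2: denom=8−2·1/3=22/3; d'=(0−2·1)/(22/3)=-3/11
back: M2=-3/11
back: M1=1−1/3·-3/11=12/11
M: M0=0, M1=12/11, M2=-3/11, M3=0
seg 0: a=-5, c=M0/2=0, d=(M1−M0)/(6·1)=2/11, b=Δ0−h0·(2M0+M1)/6=9/11
seg 1: a=-4, c=M1/2=6/11, d=(M2−M1)/(6·2)=-5/44, b=Δ1−h1·(2M1+M2)/6=15/11
seg 2: a=0, c=M2/2=-3/22, d=(M3−M2)/(6·2)=1/44, b=Δ2−h2·(2M2+M3)/6=24/11
t_q=7/2 → seg 2, τ=1/2; S=0+24/11·τ+-3/22·τ²+1/44·τ³=373/352

  seg 0: a=-5 b=9/11 c=0 d=2/11
  seg 1: a=-4 b=15/11 c=6/11 d=-5/44
  seg 2: a=0 b=24/11 c=-3/22 d=1/44
S(7/2) = 373/352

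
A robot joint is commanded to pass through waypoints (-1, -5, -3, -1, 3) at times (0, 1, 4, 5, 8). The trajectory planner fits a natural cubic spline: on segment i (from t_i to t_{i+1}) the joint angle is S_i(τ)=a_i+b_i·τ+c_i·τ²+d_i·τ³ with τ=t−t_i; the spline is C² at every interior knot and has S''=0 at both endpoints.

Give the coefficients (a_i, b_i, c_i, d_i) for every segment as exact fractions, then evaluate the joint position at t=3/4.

Δ: Δ0=-4, Δ1=2/3, Δ2=2, Δ3=4/3
row 1: diag=8, rhs=28; c'=3/8, d'=7/2
row 2: denom=8−3·3/8=55/8; d'=(8−3·7/2)/(55/8)=-4/11
row 3: denom=8−1·8/55=432/55; d'=(-4−1·-4/11)/(432/55)=-25/54
back: M3=-25/54
back: M2=-4/11−8/55·-25/54=-8/27
back: M1=7/2−3/8·-8/27=65/18
M: M0=0, M1=65/18, M2=-8/27, M3=-25/54, M4=0
seg 0: a=-1, c=M0/2=0, d=(M1−M0)/(6·1)=65/108, b=Δ0−h0·(2M0+M1)/6=-497/108
seg 1: a=-5, c=M1/2=65/36, d=(M2−M1)/(6·3)=-211/972, b=Δ1−h1·(2M1+M2)/6=-151/54
seg 2: a=-3, c=M2/2=-4/27, d=(M3−M2)/(6·1)=-1/36, b=Δ2−h2·(2M2+M3)/6=235/108
seg 3: a=-1, c=M3/2=-25/108, d=(M4−M3)/(6·3)=25/972, b=Δ3−h3·(2M3+M4)/6=97/54
t_q=3/4 → seg 0, τ=3/4; S=-1+-497/108·τ+0·τ²+65/108·τ³=-9671/2304

  seg 0: a=-1 b=-497/108 c=0 d=65/108
  seg 1: a=-5 b=-151/54 c=65/36 d=-211/972
  seg 2: a=-3 b=235/108 c=-4/27 d=-1/36
  seg 3: a=-1 b=97/54 c=-25/108 d=25/972
S(3/4) = -9671/2304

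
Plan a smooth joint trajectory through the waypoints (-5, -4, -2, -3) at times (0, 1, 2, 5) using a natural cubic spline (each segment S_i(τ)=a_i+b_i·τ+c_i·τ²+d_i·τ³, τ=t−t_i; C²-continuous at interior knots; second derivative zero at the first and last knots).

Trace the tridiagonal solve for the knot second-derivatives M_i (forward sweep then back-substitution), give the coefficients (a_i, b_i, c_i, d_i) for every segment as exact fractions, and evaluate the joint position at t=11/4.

  seg 0: a=-5 b=2/3 c=0 d=1/3
  seg 1: a=-4 b=5/3 c=1 d=-2/3
  seg 2: a=-2 b=5/3 c=-1 d=1/9
S(11/4) = -81/64

Δ: Δ0=1, Δ1=2, Δ2=-1/3
row 1: diag=4, rhs=6; c'=1/4, d'=3/2
row 2: denom=8−1·1/4=31/4; d'=(-14−1·3/2)/(31/4)=-2
back: M2=-2
back: M1=3/2−1/4·-2=2
M: M0=0, M1=2, M2=-2, M3=0
seg 0: a=-5, c=M0/2=0, d=(M1−M0)/(6·1)=1/3, b=Δ0−h0·(2M0+M1)/6=2/3
seg 1: a=-4, c=M1/2=1, d=(M2−M1)/(6·1)=-2/3, b=Δ1−h1·(2M1+M2)/6=5/3
seg 2: a=-2, c=M2/2=-1, d=(M3−M2)/(6·3)=1/9, b=Δ2−h2·(2M2+M3)/6=5/3
t_q=11/4 → seg 2, τ=3/4; S=-2+5/3·τ+-1·τ²+1/9·τ³=-81/64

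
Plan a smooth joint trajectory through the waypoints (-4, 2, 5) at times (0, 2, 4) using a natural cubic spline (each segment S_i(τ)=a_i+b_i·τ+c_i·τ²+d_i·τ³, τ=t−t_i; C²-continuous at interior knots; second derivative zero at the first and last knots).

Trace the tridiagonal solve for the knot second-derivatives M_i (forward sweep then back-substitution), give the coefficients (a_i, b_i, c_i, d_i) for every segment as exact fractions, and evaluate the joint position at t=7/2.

  seg 0: a=-4 b=27/8 c=0 d=-3/32
  seg 1: a=2 b=9/4 c=-9/16 d=3/32
S(7/2) = 1133/256

Δ: Δ0=3, Δ1=3/2
row 1: diag=8, rhs=-9; c'=1/4, d'=-9/8
back: M1=-9/8
M: M0=0, M1=-9/8, M2=0
seg 0: a=-4, c=M0/2=0, d=(M1−M0)/(6·2)=-3/32, b=Δ0−h0·(2M0+M1)/6=27/8
seg 1: a=2, c=M1/2=-9/16, d=(M2−M1)/(6·2)=3/32, b=Δ1−h1·(2M1+M2)/6=9/4
t_q=7/2 → seg 1, τ=3/2; S=2+9/4·τ+-9/16·τ²+3/32·τ³=1133/256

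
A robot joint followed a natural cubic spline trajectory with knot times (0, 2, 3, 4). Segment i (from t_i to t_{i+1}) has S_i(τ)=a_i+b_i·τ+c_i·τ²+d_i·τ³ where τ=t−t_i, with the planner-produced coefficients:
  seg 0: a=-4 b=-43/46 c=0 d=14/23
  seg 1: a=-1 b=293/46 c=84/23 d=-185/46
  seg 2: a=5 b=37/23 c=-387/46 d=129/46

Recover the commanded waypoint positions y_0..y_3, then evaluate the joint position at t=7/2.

y_0 = S_0(0) = a_0 = -4
y_1 = S_1(0) = a_1 = -1
y_2 = S_2(0) = a_2 = 5
y_3 = S_2(1) = 1
t_q=7/2 is in segment 2 (τ=1/2); S_2(τ)=1491/368

y_0=-4 y_1=-1 y_2=5 y_3=1
S(7/2) = 1491/368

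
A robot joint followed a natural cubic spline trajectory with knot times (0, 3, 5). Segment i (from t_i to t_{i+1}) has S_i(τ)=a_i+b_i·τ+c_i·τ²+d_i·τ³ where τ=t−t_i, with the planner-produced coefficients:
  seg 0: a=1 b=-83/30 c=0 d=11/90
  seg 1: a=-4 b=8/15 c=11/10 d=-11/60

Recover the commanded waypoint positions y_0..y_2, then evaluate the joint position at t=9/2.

y_0 = S_0(0) = a_0 = 1
y_1 = S_1(0) = a_1 = -4
y_2 = S_1(2) = 0
t_q=9/2 is in segment 1 (τ=3/2); S_1(τ)=-43/32

y_0=1 y_1=-4 y_2=0
S(9/2) = -43/32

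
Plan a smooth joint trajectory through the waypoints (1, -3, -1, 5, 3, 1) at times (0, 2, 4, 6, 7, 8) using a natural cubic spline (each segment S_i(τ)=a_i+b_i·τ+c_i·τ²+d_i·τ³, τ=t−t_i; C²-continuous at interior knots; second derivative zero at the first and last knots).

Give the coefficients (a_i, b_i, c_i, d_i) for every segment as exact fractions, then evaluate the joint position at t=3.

Δ: Δ0=-2, Δ1=1, Δ2=3, Δ3=-2, Δ4=-2
row 1: diag=8, rhs=18; c'=1/4, d'=9/4
row 2: denom=8−2·1/4=15/2; d'=(12−2·9/4)/(15/2)=1
row 3: denom=6−2·4/15=82/15; d'=(-30−2·1)/(82/15)=-240/41
row 4: denom=4−1·15/82=313/82; d'=(0−1·-240/41)/(313/82)=480/313
back: M4=480/313
back: M3=-240/41−15/82·480/313=-1920/313
back: M2=1−4/15·-1920/313=825/313
back: M1=9/4−1/4·825/313=498/313
M: M0=0, M1=498/313, M2=825/313, M3=-1920/313, M4=480/313, M5=0
seg 0: a=1, c=M0/2=0, d=(M1−M0)/(6·2)=83/626, b=Δ0−h0·(2M0+M1)/6=-792/313
seg 1: a=-3, c=M1/2=249/313, d=(M2−M1)/(6·2)=109/1252, b=Δ1−h1·(2M1+M2)/6=-294/313
seg 2: a=-1, c=M2/2=825/626, d=(M3−M2)/(6·2)=-915/1252, b=Δ2−h2·(2M2+M3)/6=1029/313
seg 3: a=5, c=M3/2=-960/313, d=(M4−M3)/(6·1)=400/313, b=Δ3−h3·(2M3+M4)/6=-66/313
seg 4: a=3, c=M4/2=240/313, d=(M5−M4)/(6·1)=-80/313, b=Δ4−h4·(2M4+M5)/6=-786/313
t_q=3 → seg 1, τ=1; S=-3+-294/313·τ+249/313·τ²+109/1252·τ³=-3827/1252

  seg 0: a=1 b=-792/313 c=0 d=83/626
  seg 1: a=-3 b=-294/313 c=249/313 d=109/1252
  seg 2: a=-1 b=1029/313 c=825/626 d=-915/1252
  seg 3: a=5 b=-66/313 c=-960/313 d=400/313
  seg 4: a=3 b=-786/313 c=240/313 d=-80/313
S(3) = -3827/1252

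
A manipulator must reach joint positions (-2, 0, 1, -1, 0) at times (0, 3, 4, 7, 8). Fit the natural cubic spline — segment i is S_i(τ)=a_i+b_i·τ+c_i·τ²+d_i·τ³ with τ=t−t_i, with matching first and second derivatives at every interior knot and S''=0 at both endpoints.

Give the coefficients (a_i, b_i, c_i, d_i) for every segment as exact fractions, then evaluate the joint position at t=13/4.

Δ: Δ0=2/3, Δ1=1, Δ2=-2/3, Δ3=1
row 1: diag=8, rhs=2; c'=1/8, d'=1/4
row 2: denom=8−1·1/8=63/8; d'=(-10−1·1/4)/(63/8)=-82/63
row 3: denom=8−3·8/21=48/7; d'=(10−3·-82/63)/(48/7)=73/36
back: M3=73/36
back: M2=-82/63−8/21·73/36=-56/27
back: M1=1/4−1/8·-56/27=55/108
M: M0=0, M1=55/108, M2=-56/27, M3=73/36, M4=0
seg 0: a=-2, c=M0/2=0, d=(M1−M0)/(6·3)=55/1944, b=Δ0−h0·(2M0+M1)/6=89/216
seg 1: a=0, c=M1/2=55/216, d=(M2−M1)/(6·1)=-31/72, b=Δ1−h1·(2M1+M2)/6=127/108
seg 2: a=1, c=M2/2=-28/27, d=(M3−M2)/(6·3)=443/1944, b=Δ2−h2·(2M2+M3)/6=85/216
seg 3: a=-1, c=M3/2=73/72, d=(M4−M3)/(6·1)=-73/216, b=Δ3−h3·(2M3+M4)/6=35/108
t_q=13/4 → seg 1, τ=1/4; S=0+127/108·τ+55/216·τ²+-31/72·τ³=1397/4608

  seg 0: a=-2 b=89/216 c=0 d=55/1944
  seg 1: a=0 b=127/108 c=55/216 d=-31/72
  seg 2: a=1 b=85/216 c=-28/27 d=443/1944
  seg 3: a=-1 b=35/108 c=73/72 d=-73/216
S(13/4) = 1397/4608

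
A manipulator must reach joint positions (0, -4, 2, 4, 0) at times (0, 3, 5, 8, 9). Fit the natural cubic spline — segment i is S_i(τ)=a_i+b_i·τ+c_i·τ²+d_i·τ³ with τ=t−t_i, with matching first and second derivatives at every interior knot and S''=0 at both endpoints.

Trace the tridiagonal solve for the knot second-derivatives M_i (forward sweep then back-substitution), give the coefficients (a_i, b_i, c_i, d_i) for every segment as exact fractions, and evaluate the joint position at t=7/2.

Δ: Δ0=-4/3, Δ1=3, Δ2=2/3, Δ3=-4
row 1: diag=10, rhs=26; c'=1/5, d'=13/5
row 2: denom=10−2·1/5=48/5; d'=(-14−2·13/5)/(48/5)=-2
row 3: denom=8−3·5/16=113/16; d'=(-28−3·-2)/(113/16)=-352/113
back: M3=-352/113
back: M2=-2−5/16·-352/113=-116/113
back: M1=13/5−1/5·-116/113=317/113
M: M0=0, M1=317/113, M2=-116/113, M3=-352/113, M4=0
seg 0: a=0, c=M0/2=0, d=(M1−M0)/(6·3)=317/2034, b=Δ0−h0·(2M0+M1)/6=-1855/678
seg 1: a=-4, c=M1/2=317/226, d=(M2−M1)/(6·2)=-433/1356, b=Δ1−h1·(2M1+M2)/6=499/339
seg 2: a=2, c=M2/2=-58/113, d=(M3−M2)/(6·3)=-118/1017, b=Δ2−h2·(2M2+M3)/6=1102/339
seg 3: a=4, c=M3/2=-176/113, d=(M4−M3)/(6·1)=176/339, b=Δ3−h3·(2M3+M4)/6=-1004/339
t_q=7/2 → seg 1, τ=1/2; S=-4+499/339·τ+317/226·τ²+-433/1356·τ³=-10679/3616

  seg 0: a=0 b=-1855/678 c=0 d=317/2034
  seg 1: a=-4 b=499/339 c=317/226 d=-433/1356
  seg 2: a=2 b=1102/339 c=-58/113 d=-118/1017
  seg 3: a=4 b=-1004/339 c=-176/113 d=176/339
S(7/2) = -10679/3616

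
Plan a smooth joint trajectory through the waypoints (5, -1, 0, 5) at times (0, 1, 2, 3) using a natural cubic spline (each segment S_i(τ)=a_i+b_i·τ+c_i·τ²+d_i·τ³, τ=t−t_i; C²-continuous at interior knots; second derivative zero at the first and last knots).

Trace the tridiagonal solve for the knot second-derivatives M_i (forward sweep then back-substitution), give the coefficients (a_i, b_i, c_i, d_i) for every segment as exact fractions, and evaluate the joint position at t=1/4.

  seg 0: a=5 b=-38/5 c=0 d=8/5
  seg 1: a=-1 b=-14/5 c=24/5 d=-1
  seg 2: a=0 b=19/5 c=9/5 d=-3/5
S(1/4) = 25/8

Δ: Δ0=-6, Δ1=1, Δ2=5
row 1: diag=4, rhs=42; c'=1/4, d'=21/2
row 2: denom=4−1·1/4=15/4; d'=(24−1·21/2)/(15/4)=18/5
back: M2=18/5
back: M1=21/2−1/4·18/5=48/5
M: M0=0, M1=48/5, M2=18/5, M3=0
seg 0: a=5, c=M0/2=0, d=(M1−M0)/(6·1)=8/5, b=Δ0−h0·(2M0+M1)/6=-38/5
seg 1: a=-1, c=M1/2=24/5, d=(M2−M1)/(6·1)=-1, b=Δ1−h1·(2M1+M2)/6=-14/5
seg 2: a=0, c=M2/2=9/5, d=(M3−M2)/(6·1)=-3/5, b=Δ2−h2·(2M2+M3)/6=19/5
t_q=1/4 → seg 0, τ=1/4; S=5+-38/5·τ+0·τ²+8/5·τ³=25/8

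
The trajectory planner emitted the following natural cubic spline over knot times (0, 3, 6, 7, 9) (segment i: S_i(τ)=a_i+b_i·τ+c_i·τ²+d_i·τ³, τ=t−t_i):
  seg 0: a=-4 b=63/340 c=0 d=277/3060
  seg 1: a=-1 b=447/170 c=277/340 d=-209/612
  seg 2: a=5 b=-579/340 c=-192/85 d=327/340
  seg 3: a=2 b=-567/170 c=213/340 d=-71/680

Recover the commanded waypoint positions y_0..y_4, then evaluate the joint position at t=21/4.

y_0 = S_0(0) = a_0 = -4
y_1 = S_1(0) = a_1 = -1
y_2 = S_2(0) = a_2 = 5
y_3 = S_3(0) = a_3 = 2
y_4 = S_3(2) = -3
t_q=21/4 is in segment 1 (τ=9/4); S_1(τ)=112079/21760

y_0=-4 y_1=-1 y_2=5 y_3=2 y_4=-3
S(21/4) = 112079/21760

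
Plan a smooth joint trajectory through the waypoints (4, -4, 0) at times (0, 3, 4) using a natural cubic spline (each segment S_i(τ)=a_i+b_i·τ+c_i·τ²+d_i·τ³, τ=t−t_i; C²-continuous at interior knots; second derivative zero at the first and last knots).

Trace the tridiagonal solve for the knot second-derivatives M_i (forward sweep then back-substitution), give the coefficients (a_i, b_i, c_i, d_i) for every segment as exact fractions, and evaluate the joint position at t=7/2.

  seg 0: a=4 b=-31/6 c=0 d=5/18
  seg 1: a=-4 b=7/3 c=5/2 d=-5/6
S(7/2) = -37/16

Δ: Δ0=-8/3, Δ1=4
row 1: diag=8, rhs=40; c'=1/8, d'=5
back: M1=5
M: M0=0, M1=5, M2=0
seg 0: a=4, c=M0/2=0, d=(M1−M0)/(6·3)=5/18, b=Δ0−h0·(2M0+M1)/6=-31/6
seg 1: a=-4, c=M1/2=5/2, d=(M2−M1)/(6·1)=-5/6, b=Δ1−h1·(2M1+M2)/6=7/3
t_q=7/2 → seg 1, τ=1/2; S=-4+7/3·τ+5/2·τ²+-5/6·τ³=-37/16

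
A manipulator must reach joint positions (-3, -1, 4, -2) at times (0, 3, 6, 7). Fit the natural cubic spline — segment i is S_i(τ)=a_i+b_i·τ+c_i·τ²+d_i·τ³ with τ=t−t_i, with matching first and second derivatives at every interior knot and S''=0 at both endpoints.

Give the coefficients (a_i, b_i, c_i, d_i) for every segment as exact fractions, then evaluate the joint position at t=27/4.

Δ: Δ0=2/3, Δ1=5/3, Δ2=-6
row 1: diag=12, rhs=6; c'=1/4, d'=1/2
row 2: denom=8−3·1/4=29/4; d'=(-46−3·1/2)/(29/4)=-190/29
back: M2=-190/29
back: M1=1/2−1/4·-190/29=62/29
M: M0=0, M1=62/29, M2=-190/29, M3=0
seg 0: a=-3, c=M0/2=0, d=(M1−M0)/(6·3)=31/261, b=Δ0−h0·(2M0+M1)/6=-35/87
seg 1: a=-1, c=M1/2=31/29, d=(M2−M1)/(6·3)=-14/29, b=Δ1−h1·(2M1+M2)/6=244/87
seg 2: a=4, c=M2/2=-95/29, d=(M3−M2)/(6·1)=95/87, b=Δ2−h2·(2M2+M3)/6=-332/87
t_q=27/4 → seg 2, τ=3/4; S=4+-332/87·τ+-95/29·τ²+95/87·τ³=-453/1856

  seg 0: a=-3 b=-35/87 c=0 d=31/261
  seg 1: a=-1 b=244/87 c=31/29 d=-14/29
  seg 2: a=4 b=-332/87 c=-95/29 d=95/87
S(27/4) = -453/1856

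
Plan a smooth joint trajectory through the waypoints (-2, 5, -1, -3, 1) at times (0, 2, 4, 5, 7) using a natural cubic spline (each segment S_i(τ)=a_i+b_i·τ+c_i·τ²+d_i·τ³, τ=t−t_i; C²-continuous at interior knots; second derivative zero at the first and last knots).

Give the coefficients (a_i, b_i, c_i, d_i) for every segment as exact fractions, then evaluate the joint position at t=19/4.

Δ: Δ0=7/2, Δ1=-3, Δ2=-2, Δ3=2
row 1: diag=8, rhs=-39; c'=1/4, d'=-39/8
row 2: denom=6−2·1/4=11/2; d'=(6−2·-39/8)/(11/2)=63/22
row 3: denom=6−1·2/11=64/11; d'=(24−1·63/22)/(64/11)=465/128
back: M3=465/128
back: M2=63/22−2/11·465/128=141/64
back: M1=-39/8−1/4·141/64=-1389/256
M: M0=0, M1=-1389/256, M2=141/64, M3=465/128, M4=0
seg 0: a=-2, c=M0/2=0, d=(M1−M0)/(6·2)=-463/1024, b=Δ0−h0·(2M0+M1)/6=1359/256
seg 1: a=5, c=M1/2=-1389/512, d=(M2−M1)/(6·2)=651/1024, b=Δ1−h1·(2M1+M2)/6=-15/128
seg 2: a=-1, c=M2/2=141/128, d=(M3−M2)/(6·1)=61/256, b=Δ2−h2·(2M2+M3)/6=-855/256
seg 3: a=-3, c=M3/2=465/256, d=(M4−M3)/(6·2)=-155/512, b=Δ3−h3·(2M3+M4)/6=-27/64
t_q=19/4 → seg 2, τ=3/4; S=-1+-855/256·τ+141/128·τ²+61/256·τ³=-45625/16384

  seg 0: a=-2 b=1359/256 c=0 d=-463/1024
  seg 1: a=5 b=-15/128 c=-1389/512 d=651/1024
  seg 2: a=-1 b=-855/256 c=141/128 d=61/256
  seg 3: a=-3 b=-27/64 c=465/256 d=-155/512
S(19/4) = -45625/16384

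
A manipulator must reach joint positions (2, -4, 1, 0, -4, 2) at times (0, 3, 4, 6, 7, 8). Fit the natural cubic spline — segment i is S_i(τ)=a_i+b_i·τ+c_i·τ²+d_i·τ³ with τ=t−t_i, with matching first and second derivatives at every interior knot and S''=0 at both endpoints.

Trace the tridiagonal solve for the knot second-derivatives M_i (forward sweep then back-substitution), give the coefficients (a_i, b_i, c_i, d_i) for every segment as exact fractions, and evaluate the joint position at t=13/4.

  seg 0: a=2 b=-9407/1906 c=0 d=1865/5718
  seg 1: a=-4 b=3689/953 c=5595/1906 d=-3443/1906
  seg 2: a=1 b=8239/1906 c=-2367/953 d=69/1906
  seg 3: a=0 b=-9869/1906 c=-2160/953 d=6565/1906
  seg 4: a=-4 b=593/953 c=15375/1906 d=-5125/1906
S(13/4) = -350951/121984

Δ: Δ0=-2, Δ1=5, Δ2=-1/2, Δ3=-4, Δ4=6
row 1: diag=8, rhs=42; c'=1/8, d'=21/4
row 2: denom=6−1·1/8=47/8; d'=(-33−1·21/4)/(47/8)=-306/47
row 3: denom=6−2·16/47=250/47; d'=(-21−2·-306/47)/(250/47)=-3/2
row 4: denom=4−1·47/250=953/250; d'=(60−1·-3/2)/(953/250)=15375/953
back: M4=15375/953
back: M3=-3/2−47/250·15375/953=-4320/953
back: M2=-306/47−16/47·-4320/953=-4734/953
back: M1=21/4−1/8·-4734/953=5595/953
M: M0=0, M1=5595/953, M2=-4734/953, M3=-4320/953, M4=15375/953, M5=0
seg 0: a=2, c=M0/2=0, d=(M1−M0)/(6·3)=1865/5718, b=Δ0−h0·(2M0+M1)/6=-9407/1906
seg 1: a=-4, c=M1/2=5595/1906, d=(M2−M1)/(6·1)=-3443/1906, b=Δ1−h1·(2M1+M2)/6=3689/953
seg 2: a=1, c=M2/2=-2367/953, d=(M3−M2)/(6·2)=69/1906, b=Δ2−h2·(2M2+M3)/6=8239/1906
seg 3: a=0, c=M3/2=-2160/953, d=(M4−M3)/(6·1)=6565/1906, b=Δ3−h3·(2M3+M4)/6=-9869/1906
seg 4: a=-4, c=M4/2=15375/1906, d=(M5−M4)/(6·1)=-5125/1906, b=Δ4−h4·(2M4+M5)/6=593/953
t_q=13/4 → seg 1, τ=1/4; S=-4+3689/953·τ+5595/1906·τ²+-3443/1906·τ³=-350951/121984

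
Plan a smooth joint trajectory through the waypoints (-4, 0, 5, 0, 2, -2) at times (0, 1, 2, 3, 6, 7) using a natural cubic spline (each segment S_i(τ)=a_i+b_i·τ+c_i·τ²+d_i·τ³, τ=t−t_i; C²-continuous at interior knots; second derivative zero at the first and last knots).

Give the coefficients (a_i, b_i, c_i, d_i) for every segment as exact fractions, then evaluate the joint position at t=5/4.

  seg 0: a=-4 b=7052/2379 c=0 d=2464/2379
  seg 1: a=0 b=14444/2379 c=2464/793 d=-9941/2379
  seg 2: a=5 b=-595/2379 c=-7477/793 d=11131/2379
  seg 3: a=0 b=-928/183 c=3654/793 d=-6412/7137
  seg 4: a=2 b=-4000/2379 c=-2758/793 d=2758/2379
S(5/4) = 6429/3904

Δ: Δ0=4, Δ1=5, Δ2=-5, Δ3=2/3, Δ4=-4
row 1: diag=4, rhs=6; c'=1/4, d'=3/2
row 2: denom=4−1·1/4=15/4; d'=(-60−1·3/2)/(15/4)=-82/5
row 3: denom=8−1·4/15=116/15; d'=(34−1·-82/5)/(116/15)=189/29
row 4: denom=8−3·45/116=793/116; d'=(-28−3·189/29)/(793/116)=-5516/793
back: M4=-5516/793
back: M3=189/29−45/116·-5516/793=7308/793
back: M2=-82/5−4/15·7308/793=-14954/793
back: M1=3/2−1/4·-14954/793=4928/793
M: M0=0, M1=4928/793, M2=-14954/793, M3=7308/793, M4=-5516/793, M5=0
seg 0: a=-4, c=M0/2=0, d=(M1−M0)/(6·1)=2464/2379, b=Δ0−h0·(2M0+M1)/6=7052/2379
seg 1: a=0, c=M1/2=2464/793, d=(M2−M1)/(6·1)=-9941/2379, b=Δ1−h1·(2M1+M2)/6=14444/2379
seg 2: a=5, c=M2/2=-7477/793, d=(M3−M2)/(6·1)=11131/2379, b=Δ2−h2·(2M2+M3)/6=-595/2379
seg 3: a=0, c=M3/2=3654/793, d=(M4−M3)/(6·3)=-6412/7137, b=Δ3−h3·(2M3+M4)/6=-928/183
seg 4: a=2, c=M4/2=-2758/793, d=(M5−M4)/(6·1)=2758/2379, b=Δ4−h4·(2M4+M5)/6=-4000/2379
t_q=5/4 → seg 1, τ=1/4; S=0+14444/2379·τ+2464/793·τ²+-9941/2379·τ³=6429/3904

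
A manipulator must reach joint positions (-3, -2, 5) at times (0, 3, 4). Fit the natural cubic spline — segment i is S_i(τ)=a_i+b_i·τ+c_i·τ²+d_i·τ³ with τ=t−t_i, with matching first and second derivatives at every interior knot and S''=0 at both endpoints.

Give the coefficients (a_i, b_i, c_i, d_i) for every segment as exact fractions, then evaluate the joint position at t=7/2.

  seg 0: a=-3 b=-13/6 c=0 d=5/18
  seg 1: a=-2 b=16/3 c=5/2 d=-5/6
S(7/2) = 19/16

Δ: Δ0=1/3, Δ1=7
row 1: diag=8, rhs=40; c'=1/8, d'=5
back: M1=5
M: M0=0, M1=5, M2=0
seg 0: a=-3, c=M0/2=0, d=(M1−M0)/(6·3)=5/18, b=Δ0−h0·(2M0+M1)/6=-13/6
seg 1: a=-2, c=M1/2=5/2, d=(M2−M1)/(6·1)=-5/6, b=Δ1−h1·(2M1+M2)/6=16/3
t_q=7/2 → seg 1, τ=1/2; S=-2+16/3·τ+5/2·τ²+-5/6·τ³=19/16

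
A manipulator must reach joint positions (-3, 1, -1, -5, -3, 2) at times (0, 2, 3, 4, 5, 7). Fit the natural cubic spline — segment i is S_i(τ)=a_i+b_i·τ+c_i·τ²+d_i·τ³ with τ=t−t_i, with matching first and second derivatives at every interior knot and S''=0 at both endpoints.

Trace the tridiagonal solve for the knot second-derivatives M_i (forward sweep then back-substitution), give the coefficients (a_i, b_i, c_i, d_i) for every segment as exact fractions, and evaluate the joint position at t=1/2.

  seg 0: a=-3 b=1511/493 c=0 d=-525/1972
  seg 1: a=1 b=-64/493 c=-1575/986 d=-269/986
  seg 2: a=-1 b=-4085/986 c=-1191/493 d=87/34
  seg 3: a=-5 b=-640/493 c=5187/986 d=-1935/986
  seg 4: a=-3 b=3289/986 c=-309/493 d=103/986
S(1/2) = -23677/15776

Δ: Δ0=2, Δ1=-2, Δ2=-4, Δ3=2, Δ4=5/2
row 1: diag=6, rhs=-24; c'=1/6, d'=-4
row 2: denom=4−1·1/6=23/6; d'=(-12−1·-4)/(23/6)=-48/23
row 3: denom=4−1·6/23=86/23; d'=(36−1·-48/23)/(86/23)=438/43
row 4: denom=6−1·23/86=493/86; d'=(3−1·438/43)/(493/86)=-618/493
back: M4=-618/493
back: M3=438/43−23/86·-618/493=5187/493
back: M2=-48/23−6/23·5187/493=-2382/493
back: M1=-4−1/6·-2382/493=-1575/493
M: M0=0, M1=-1575/493, M2=-2382/493, M3=5187/493, M4=-618/493, M5=0
seg 0: a=-3, c=M0/2=0, d=(M1−M0)/(6·2)=-525/1972, b=Δ0−h0·(2M0+M1)/6=1511/493
seg 1: a=1, c=M1/2=-1575/986, d=(M2−M1)/(6·1)=-269/986, b=Δ1−h1·(2M1+M2)/6=-64/493
seg 2: a=-1, c=M2/2=-1191/493, d=(M3−M2)/(6·1)=87/34, b=Δ2−h2·(2M2+M3)/6=-4085/986
seg 3: a=-5, c=M3/2=5187/986, d=(M4−M3)/(6·1)=-1935/986, b=Δ3−h3·(2M3+M4)/6=-640/493
seg 4: a=-3, c=M4/2=-309/493, d=(M5−M4)/(6·2)=103/986, b=Δ4−h4·(2M4+M5)/6=3289/986
t_q=1/2 → seg 0, τ=1/2; S=-3+1511/493·τ+0·τ²+-525/1972·τ³=-23677/15776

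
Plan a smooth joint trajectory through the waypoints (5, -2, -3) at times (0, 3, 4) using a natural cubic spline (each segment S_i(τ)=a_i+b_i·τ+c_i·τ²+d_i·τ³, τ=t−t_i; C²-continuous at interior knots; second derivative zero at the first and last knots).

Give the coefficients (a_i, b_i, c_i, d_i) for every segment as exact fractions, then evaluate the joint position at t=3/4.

Δ: Δ0=-7/3, Δ1=-1
row 1: diag=8, rhs=8; c'=1/8, d'=1
back: M1=1
M: M0=0, M1=1, M2=0
seg 0: a=5, c=M0/2=0, d=(M1−M0)/(6·3)=1/18, b=Δ0−h0·(2M0+M1)/6=-17/6
seg 1: a=-2, c=M1/2=1/2, d=(M2−M1)/(6·1)=-1/6, b=Δ1−h1·(2M1+M2)/6=-4/3
t_q=3/4 → seg 0, τ=3/4; S=5+-17/6·τ+0·τ²+1/18·τ³=371/128

  seg 0: a=5 b=-17/6 c=0 d=1/18
  seg 1: a=-2 b=-4/3 c=1/2 d=-1/6
S(3/4) = 371/128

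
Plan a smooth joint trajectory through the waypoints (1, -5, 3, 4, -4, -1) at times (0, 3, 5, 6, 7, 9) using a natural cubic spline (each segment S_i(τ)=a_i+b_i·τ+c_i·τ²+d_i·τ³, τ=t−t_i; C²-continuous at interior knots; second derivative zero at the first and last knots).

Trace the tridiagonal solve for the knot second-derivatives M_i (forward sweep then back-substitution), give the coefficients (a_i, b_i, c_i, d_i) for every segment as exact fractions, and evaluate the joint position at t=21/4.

  seg 0: a=1 b=-4865/1228 c=0 d=803/3684
  seg 1: a=-5 b=1181/614 c=2409/1228 d=-567/1228
  seg 2: a=3 b=2597/614 c=-993/1228 d=-2973/1228
  seg 3: a=4 b=-5711/1228 c=-2478/307 d=5799/1228
  seg 4: a=-4 b=-4069/614 c=7485/1228 d=-2495/2456
S(21/4) = 311935/78592

Δ: Δ0=-2, Δ1=4, Δ2=1, Δ3=-8, Δ4=3/2
row 1: diag=10, rhs=36; c'=1/5, d'=18/5
row 2: denom=6−2·1/5=28/5; d'=(-18−2·18/5)/(28/5)=-9/2
row 3: denom=4−1·5/28=107/28; d'=(-54−1·-9/2)/(107/28)=-1386/107
row 4: denom=6−1·28/107=614/107; d'=(57−1·-1386/107)/(614/107)=7485/614
back: M4=7485/614
back: M3=-1386/107−28/107·7485/614=-4956/307
back: M2=-9/2−5/28·-4956/307=-993/614
back: M1=18/5−1/5·-993/614=2409/614
M: M0=0, M1=2409/614, M2=-993/614, M3=-4956/307, M4=7485/614, M5=0
seg 0: a=1, c=M0/2=0, d=(M1−M0)/(6·3)=803/3684, b=Δ0−h0·(2M0+M1)/6=-4865/1228
seg 1: a=-5, c=M1/2=2409/1228, d=(M2−M1)/(6·2)=-567/1228, b=Δ1−h1·(2M1+M2)/6=1181/614
seg 2: a=3, c=M2/2=-993/1228, d=(M3−M2)/(6·1)=-2973/1228, b=Δ2−h2·(2M2+M3)/6=2597/614
seg 3: a=4, c=M3/2=-2478/307, d=(M4−M3)/(6·1)=5799/1228, b=Δ3−h3·(2M3+M4)/6=-5711/1228
seg 4: a=-4, c=M4/2=7485/1228, d=(M5−M4)/(6·2)=-2495/2456, b=Δ4−h4·(2M4+M5)/6=-4069/614
t_q=21/4 → seg 2, τ=1/4; S=3+2597/614·τ+-993/1228·τ²+-2973/1228·τ³=311935/78592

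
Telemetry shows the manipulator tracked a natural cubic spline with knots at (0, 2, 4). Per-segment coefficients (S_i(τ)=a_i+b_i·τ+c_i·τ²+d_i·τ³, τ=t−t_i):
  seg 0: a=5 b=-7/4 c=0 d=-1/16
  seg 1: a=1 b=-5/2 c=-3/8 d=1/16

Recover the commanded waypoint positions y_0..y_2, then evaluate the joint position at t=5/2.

y_0 = S_0(0) = a_0 = 5
y_1 = S_1(0) = a_1 = 1
y_2 = S_1(2) = -5
t_q=5/2 is in segment 1 (τ=1/2); S_1(τ)=-43/128

y_0=5 y_1=1 y_2=-5
S(5/2) = -43/128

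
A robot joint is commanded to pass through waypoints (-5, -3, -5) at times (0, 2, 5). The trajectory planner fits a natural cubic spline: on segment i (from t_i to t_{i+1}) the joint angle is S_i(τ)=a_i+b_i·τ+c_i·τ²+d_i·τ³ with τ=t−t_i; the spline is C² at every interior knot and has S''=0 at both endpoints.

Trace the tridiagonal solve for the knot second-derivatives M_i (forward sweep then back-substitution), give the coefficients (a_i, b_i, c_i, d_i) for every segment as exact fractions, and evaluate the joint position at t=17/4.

Δ: Δ0=1, Δ1=-2/3
row 1: diag=10, rhs=-10; c'=3/10, d'=-1
back: M1=-1
M: M0=0, M1=-1, M2=0
seg 0: a=-5, c=M0/2=0, d=(M1−M0)/(6·2)=-1/12, b=Δ0−h0·(2M0+M1)/6=4/3
seg 1: a=-3, c=M1/2=-1/2, d=(M2−M1)/(6·3)=1/18, b=Δ1−h1·(2M1+M2)/6=1/3
t_q=17/4 → seg 1, τ=9/4; S=-3+1/3·τ+-1/2·τ²+1/18·τ³=-531/128

  seg 0: a=-5 b=4/3 c=0 d=-1/12
  seg 1: a=-3 b=1/3 c=-1/2 d=1/18
S(17/4) = -531/128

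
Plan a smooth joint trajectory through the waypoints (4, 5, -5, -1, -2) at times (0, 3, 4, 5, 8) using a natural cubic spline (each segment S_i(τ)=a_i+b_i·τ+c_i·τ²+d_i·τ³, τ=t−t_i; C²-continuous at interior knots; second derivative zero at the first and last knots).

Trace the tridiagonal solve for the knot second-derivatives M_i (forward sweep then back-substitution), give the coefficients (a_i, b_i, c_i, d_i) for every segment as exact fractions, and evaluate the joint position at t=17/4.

  seg 0: a=4 b=139/24 c=0 d=-131/216
  seg 1: a=5 b=-127/12 c=-131/24 d=145/24
  seg 2: a=-5 b=-27/8 c=38/3 d=-127/24
  seg 3: a=-1 b=73/12 c=-77/24 d=77/216
S(17/4) = -2629/512

Δ: Δ0=1/3, Δ1=-10, Δ2=4, Δ3=-1/3
row 1: diag=8, rhs=-62; c'=1/8, d'=-31/4
row 2: denom=4−1·1/8=31/8; d'=(84−1·-31/4)/(31/8)=734/31
row 3: denom=8−1·8/31=240/31; d'=(-26−1·734/31)/(240/31)=-77/12
back: M3=-77/12
back: M2=734/31−8/31·-77/12=76/3
back: M1=-31/4−1/8·76/3=-131/12
M: M0=0, M1=-131/12, M2=76/3, M3=-77/12, M4=0
seg 0: a=4, c=M0/2=0, d=(M1−M0)/(6·3)=-131/216, b=Δ0−h0·(2M0+M1)/6=139/24
seg 1: a=5, c=M1/2=-131/24, d=(M2−M1)/(6·1)=145/24, b=Δ1−h1·(2M1+M2)/6=-127/12
seg 2: a=-5, c=M2/2=38/3, d=(M3−M2)/(6·1)=-127/24, b=Δ2−h2·(2M2+M3)/6=-27/8
seg 3: a=-1, c=M3/2=-77/24, d=(M4−M3)/(6·3)=77/216, b=Δ3−h3·(2M3+M4)/6=73/12
t_q=17/4 → seg 2, τ=1/4; S=-5+-27/8·τ+38/3·τ²+-127/24·τ³=-2629/512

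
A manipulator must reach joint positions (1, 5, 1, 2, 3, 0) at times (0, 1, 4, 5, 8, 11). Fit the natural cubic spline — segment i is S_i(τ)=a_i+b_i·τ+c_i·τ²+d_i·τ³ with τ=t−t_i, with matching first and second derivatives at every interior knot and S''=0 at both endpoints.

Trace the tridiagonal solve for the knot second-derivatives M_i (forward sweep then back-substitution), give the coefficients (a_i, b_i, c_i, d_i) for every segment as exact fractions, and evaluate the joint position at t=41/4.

  seg 0: a=1 b=7675/1563 c=0 d=-1423/1563
  seg 1: a=5 b=3406/1563 c=-1423/521 d=271/521
  seg 2: a=1 b=-257/1563 c=1016/521 d=-1228/1563
  seg 3: a=2 b=2155/1563 c=-212/521 d=274/14067
  seg 4: a=3 b=-839/1563 c=-362/1563 d=362/14067
S(41/4) = 15219/16672

Δ: Δ0=4, Δ1=-4/3, Δ2=1, Δ3=1/3, Δ4=-1
row 1: diag=8, rhs=-32; c'=3/8, d'=-4
row 2: denom=8−3·3/8=55/8; d'=(14−3·-4)/(55/8)=208/55
row 3: denom=8−1·8/55=432/55; d'=(-4−1·208/55)/(432/55)=-107/108
row 4: denom=12−3·55/144=521/48; d'=(-8−3·-107/108)/(521/48)=-724/1563
back: M4=-724/1563
back: M3=-107/108−55/144·-724/1563=-424/521
back: M2=208/55−8/55·-424/521=2032/521
back: M1=-4−3/8·2032/521=-2846/521
M: M0=0, M1=-2846/521, M2=2032/521, M3=-424/521, M4=-724/1563, M5=0
seg 0: a=1, c=M0/2=0, d=(M1−M0)/(6·1)=-1423/1563, b=Δ0−h0·(2M0+M1)/6=7675/1563
seg 1: a=5, c=M1/2=-1423/521, d=(M2−M1)/(6·3)=271/521, b=Δ1−h1·(2M1+M2)/6=3406/1563
seg 2: a=1, c=M2/2=1016/521, d=(M3−M2)/(6·1)=-1228/1563, b=Δ2−h2·(2M2+M3)/6=-257/1563
seg 3: a=2, c=M3/2=-212/521, d=(M4−M3)/(6·3)=274/14067, b=Δ3−h3·(2M3+M4)/6=2155/1563
seg 4: a=3, c=M4/2=-362/1563, d=(M5−M4)/(6·3)=362/14067, b=Δ4−h4·(2M4+M5)/6=-839/1563
t_q=41/4 → seg 4, τ=9/4; S=3+-839/1563·τ+-362/1563·τ²+362/14067·τ³=15219/16672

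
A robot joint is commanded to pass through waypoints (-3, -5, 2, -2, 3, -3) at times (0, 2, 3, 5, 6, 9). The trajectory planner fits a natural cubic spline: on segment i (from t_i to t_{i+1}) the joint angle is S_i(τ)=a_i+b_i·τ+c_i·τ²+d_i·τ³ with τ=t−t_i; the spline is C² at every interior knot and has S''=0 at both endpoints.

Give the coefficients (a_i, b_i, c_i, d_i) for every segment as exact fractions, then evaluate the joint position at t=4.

  seg 0: a=-3 b=-6551/1453 c=0 d=2549/2906
  seg 1: a=-5 b=8743/1453 c=7647/1453 d=-6219/1453
  seg 2: a=2 b=5380/1453 c=-11010/1453 d=6867/2906
  seg 3: a=-2 b=2542/1453 c=9591/1453 d=-4868/1453
  seg 4: a=3 b=7120/1453 c=-5013/1453 d=557/1453
S(4) = 1419/2906

Δ: Δ0=-1, Δ1=7, Δ2=-2, Δ3=5, Δ4=-2
row 1: diag=6, rhs=48; c'=1/6, d'=8
row 2: denom=6−1·1/6=35/6; d'=(-54−1·8)/(35/6)=-372/35
row 3: denom=6−2·12/35=186/35; d'=(42−2·-372/35)/(186/35)=369/31
row 4: denom=8−1·35/186=1453/186; d'=(-42−1·369/31)/(1453/186)=-10026/1453
back: M4=-10026/1453
back: M3=369/31−35/186·-10026/1453=19182/1453
back: M2=-372/35−12/35·19182/1453=-22020/1453
back: M1=8−1/6·-22020/1453=15294/1453
M: M0=0, M1=15294/1453, M2=-22020/1453, M3=19182/1453, M4=-10026/1453, M5=0
seg 0: a=-3, c=M0/2=0, d=(M1−M0)/(6·2)=2549/2906, b=Δ0−h0·(2M0+M1)/6=-6551/1453
seg 1: a=-5, c=M1/2=7647/1453, d=(M2−M1)/(6·1)=-6219/1453, b=Δ1−h1·(2M1+M2)/6=8743/1453
seg 2: a=2, c=M2/2=-11010/1453, d=(M3−M2)/(6·2)=6867/2906, b=Δ2−h2·(2M2+M3)/6=5380/1453
seg 3: a=-2, c=M3/2=9591/1453, d=(M4−M3)/(6·1)=-4868/1453, b=Δ3−h3·(2M3+M4)/6=2542/1453
seg 4: a=3, c=M4/2=-5013/1453, d=(M5−M4)/(6·3)=557/1453, b=Δ4−h4·(2M4+M5)/6=7120/1453
t_q=4 → seg 2, τ=1; S=2+5380/1453·τ+-11010/1453·τ²+6867/2906·τ³=1419/2906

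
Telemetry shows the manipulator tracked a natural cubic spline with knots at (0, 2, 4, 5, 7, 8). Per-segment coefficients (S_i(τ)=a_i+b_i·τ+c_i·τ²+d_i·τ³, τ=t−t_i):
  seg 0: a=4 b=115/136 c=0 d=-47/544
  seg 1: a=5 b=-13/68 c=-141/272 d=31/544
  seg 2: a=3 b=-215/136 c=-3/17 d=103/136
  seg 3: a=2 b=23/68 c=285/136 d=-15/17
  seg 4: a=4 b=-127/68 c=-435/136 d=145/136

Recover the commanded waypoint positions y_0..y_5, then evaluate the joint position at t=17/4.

y_0=4 y_1=5 y_2=3 y_3=2 y_4=4 y_5=0
S(17/4) = 22679/8704

y_0 = S_0(0) = a_0 = 4
y_1 = S_1(0) = a_1 = 5
y_2 = S_2(0) = a_2 = 3
y_3 = S_3(0) = a_3 = 2
y_4 = S_4(0) = a_4 = 4
y_5 = S_4(1) = 0
t_q=17/4 is in segment 2 (τ=1/4); S_2(τ)=22679/8704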